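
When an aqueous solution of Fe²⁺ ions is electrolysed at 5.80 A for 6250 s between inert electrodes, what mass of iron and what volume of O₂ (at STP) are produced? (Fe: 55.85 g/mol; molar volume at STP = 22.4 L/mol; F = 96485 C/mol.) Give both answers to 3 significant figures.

10.5 g Fe; 2.10 L O₂

Q = 5.80 × 6250 = 36250 C; n(e⁻) = 36250 / 96485 = 0.3757 mol
Cathode: Fe²⁺ + 2e⁻ → Fe → n(Fe) = 0.3757/2 = 0.1879 mol → 10.5 g
Anode: 2H₂O → O₂ + 4H⁺ + 4e⁻ → n(O₂) = 0.3757/4 = 0.09393 mol → 2.10 L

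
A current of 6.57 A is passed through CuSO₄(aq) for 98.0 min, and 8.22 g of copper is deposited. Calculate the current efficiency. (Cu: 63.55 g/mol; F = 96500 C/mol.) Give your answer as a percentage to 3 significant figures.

Q = 6.57 × 5880 = 38630 C
n(e⁻) = 38630 / 96500 = 0.4003 mol
Cu²⁺ + 2e⁻ → Cu, so theoretical n(Cu) = 0.2002 mol → 12.72 g
Efficiency = 8.22 / 12.72 = 0.6462 = 64.6%

64.6%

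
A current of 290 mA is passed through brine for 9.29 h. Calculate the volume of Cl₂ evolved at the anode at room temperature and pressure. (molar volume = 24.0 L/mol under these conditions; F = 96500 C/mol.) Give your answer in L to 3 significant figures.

1.21 L

Charge passed = 0.290 × 33444 = 9699 C
n(e⁻) = 9699 / 96500 = 0.1005 mol
2Cl⁻ → Cl₂ + 2e⁻, so n(Cl₂) = 0.1005 / 2 = 0.05025 mol
V = 0.05025 × 24.0 = 1.206 L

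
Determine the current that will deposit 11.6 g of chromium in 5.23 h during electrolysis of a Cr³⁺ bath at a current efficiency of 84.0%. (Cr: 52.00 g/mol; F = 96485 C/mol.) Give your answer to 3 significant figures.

4.08 A

n(Cr) = 11.6 / 52.00 = 0.2231 mol
Cr³⁺ + 3e⁻ → Cr, so n(e⁻) = 3 × 0.2231 = 0.6693 mol
Q = 0.6693 × 96485 / 0.840 = 76880 C
I = Q / t = 76880 / 18828 s = 4.08 A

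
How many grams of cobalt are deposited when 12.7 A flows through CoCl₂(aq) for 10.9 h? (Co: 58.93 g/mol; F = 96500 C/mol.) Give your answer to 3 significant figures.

Charge passed = 12.7 × 39240 = 4.983×10^5 C
n(e⁻) = 4.983×10^5 / 96500 = 5.164 mol
Co²⁺ + 2e⁻ → Co, so n(Co) = 5.164 / 2 = 2.582 mol
m = 2.582 × 58.93 = 152 g

152 g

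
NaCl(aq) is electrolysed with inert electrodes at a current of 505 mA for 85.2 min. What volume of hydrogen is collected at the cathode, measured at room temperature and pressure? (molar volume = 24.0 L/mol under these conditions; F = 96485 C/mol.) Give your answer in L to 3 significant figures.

0.321 L

Q = 0.505 A × 5112 s = 2582 C
Moles of electrons = 2582 / 96485 = 0.02676 mol
2H⁺ + 2e⁻ → H₂, so n(H₂) = 0.02676 / 2 = 0.01338 mol
V = 0.01338 × 24.0 = 0.3211 L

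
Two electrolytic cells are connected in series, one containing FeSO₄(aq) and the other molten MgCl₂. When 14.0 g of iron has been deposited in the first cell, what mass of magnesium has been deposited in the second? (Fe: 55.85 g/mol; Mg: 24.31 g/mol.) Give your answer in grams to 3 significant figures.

n(Fe) = 14.0 / 55.85 = 0.2507 mol
Fe²⁺ + 2e⁻ → Fe, so n(e⁻) = 2 × 0.2507 = 0.5014 mol
The cells are in series, so the same charge (and hence the same n(e⁻) = 0.5014 mol) passes through both.
Mg²⁺ + 2e⁻ → Mg, so n(Mg) = 0.5014 / 2 = 0.2507 mol
m(Mg) = 0.2507 × 24.31 = 6.09 g

6.09 g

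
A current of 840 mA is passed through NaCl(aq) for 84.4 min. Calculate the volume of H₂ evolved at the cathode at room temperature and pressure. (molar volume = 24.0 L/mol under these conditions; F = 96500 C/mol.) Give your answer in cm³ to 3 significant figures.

Q = It = 0.840 × 5064 = 4254 C
n(e⁻) = Q/F = 4254/96500 = 0.04408 mol
2H⁺ + 2e⁻ → H₂, so n(H₂) = 0.04408 / 2 = 0.02204 mol
V = 0.02204 × 24.0 = 0.5290 L
= 529 cm³

529 cm³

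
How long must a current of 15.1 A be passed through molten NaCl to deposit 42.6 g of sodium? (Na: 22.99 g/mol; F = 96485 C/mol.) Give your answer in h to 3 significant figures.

3.29 h

n(Na) = 42.6 / 22.99 = 1.853 mol
Na⁺ + e⁻ → Na, so n(e⁻) = 1.853 mol
Q = 1.853 × 96485 = 1.788×10^5 C
t = Q / I = 1.788×10^5 / 15.1 = 11840 s = 3.29 h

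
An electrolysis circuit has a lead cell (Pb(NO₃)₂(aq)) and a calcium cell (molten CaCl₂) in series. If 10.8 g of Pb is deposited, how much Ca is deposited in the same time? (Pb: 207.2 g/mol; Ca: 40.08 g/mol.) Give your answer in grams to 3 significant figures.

n(Pb) = 10.8 / 207.2 = 0.05212 mol
Pb²⁺ + 2e⁻ → Pb, so n(e⁻) = 2 × 0.05212 = 0.1042 mol
Since the cells are in series, n(e⁻) in the Ca cell is also 0.1042 mol.
Ca²⁺ + 2e⁻ → Ca, so n(Ca) = 0.1042 / 2 = 0.05210 mol
m(Ca) = 0.05210 × 40.08 = 2.09 g

2.09 g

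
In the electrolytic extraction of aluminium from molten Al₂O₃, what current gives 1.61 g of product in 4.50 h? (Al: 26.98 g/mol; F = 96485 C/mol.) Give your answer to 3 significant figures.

n(Al) = 1.61 / 26.98 = 0.05967 mol
Al³⁺ + 3e⁻ → Al, so n(e⁻) = 3 × 0.05967 = 0.1790 mol
Q = 0.1790 × 96485 = 17270 C
I = Q / t = 17270 / 16200 s = 1.07 A

1.07 A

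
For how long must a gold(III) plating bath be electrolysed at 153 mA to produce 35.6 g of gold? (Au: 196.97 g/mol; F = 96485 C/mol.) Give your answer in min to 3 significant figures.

n(Au) = 35.6 / 196.97 = 0.1807 mol
Au³⁺ + 3e⁻ → Au, so n(e⁻) = 3 × 0.1807 = 0.5421 mol
Q = 0.5421 × 96485 = 52300 C
t = Q / I = 52300 / 0.153 = 3.418×10^5 s = 5700 min

5700 min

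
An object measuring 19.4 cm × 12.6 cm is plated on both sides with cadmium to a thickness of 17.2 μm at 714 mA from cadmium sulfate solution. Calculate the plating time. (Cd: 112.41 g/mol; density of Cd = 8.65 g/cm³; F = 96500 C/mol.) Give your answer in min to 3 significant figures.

Plated area = 2 × 19.4 × 12.6 = 488.9 cm²
Volume = 488.9 × 17.2×10⁻⁴ cm = 0.8409 cm³
m(Cd) = 0.8409 × 8.65 = 7.274 g
n(Cd) = 7.274 / 112.41 = 0.06471 mol; n(e⁻) = 2 × 0.06471 = 0.1294 mol
Q = 0.1294 × 96500 = 12490 C
t = 12490 / 0.714 = 17490 s = 292 min

292 min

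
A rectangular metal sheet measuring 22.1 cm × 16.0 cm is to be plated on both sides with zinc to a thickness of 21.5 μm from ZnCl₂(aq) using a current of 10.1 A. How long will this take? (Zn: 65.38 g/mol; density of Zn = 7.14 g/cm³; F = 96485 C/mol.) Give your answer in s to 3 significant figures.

3170 s

Plated area = 2 × 22.1 × 16.0 = 707.2 cm²
Volume = 707.2 × 21.5×10⁻⁴ cm = 1.520 cm³
m(Zn) = 1.520 × 7.14 = 10.85 g
n(Zn) = 10.85 / 65.38 = 0.1660 mol; n(e⁻) = 2 × 0.1660 = 0.3320 mol
Q = 0.3320 × 96485 = 32030 C
t = 32030 / 10.1 = 3171 s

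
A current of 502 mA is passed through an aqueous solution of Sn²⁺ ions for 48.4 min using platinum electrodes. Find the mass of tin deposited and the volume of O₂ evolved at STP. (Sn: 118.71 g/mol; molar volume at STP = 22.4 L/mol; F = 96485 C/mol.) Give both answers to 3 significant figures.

0.897 g Sn; 0.0846 L O₂

Q = 0.502 × 2904 = 1458 C; n(e⁻) = 1458 / 96485 = 0.01511 mol
Cathode: Sn²⁺ + 2e⁻ → Sn → n(Sn) = 0.01511/2 = 0.007555 mol → 0.897 g
Anode: 2H₂O → O₂ + 4H⁺ + 4e⁻ → n(O₂) = 0.01511/4 = 0.003778 mol → 0.0846 L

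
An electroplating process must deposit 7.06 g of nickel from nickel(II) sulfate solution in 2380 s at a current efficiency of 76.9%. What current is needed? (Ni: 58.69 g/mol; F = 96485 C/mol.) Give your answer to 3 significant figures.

n(Ni) = 7.06 / 58.69 = 0.1203 mol
Ni²⁺ + 2e⁻ → Ni, so n(e⁻) = 2 × 0.1203 = 0.2406 mol
Q = 0.2406 × 96485 / 0.769 = 30190 C
I = Q / t = 30190 / 2380 s = 12.7 A

12.7 A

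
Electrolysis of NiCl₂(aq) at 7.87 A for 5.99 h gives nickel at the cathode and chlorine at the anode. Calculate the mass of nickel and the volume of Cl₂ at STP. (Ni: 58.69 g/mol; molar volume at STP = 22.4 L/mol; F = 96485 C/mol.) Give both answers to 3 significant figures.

51.6 g Ni; 19.7 L Cl₂

Q = 7.87 × 21564 = 1.697×10^5 C; n(e⁻) = 1.697×10^5 / 96485 = 1.759 mol
Cathode: Ni²⁺ + 2e⁻ → Ni → n(Ni) = 1.759/2 = 0.8795 mol → 51.6 g
Anode: 2Cl⁻ → Cl₂ + 2e⁻ → n(Cl₂) = 1.759/2 = 0.8795 mol → 19.7 L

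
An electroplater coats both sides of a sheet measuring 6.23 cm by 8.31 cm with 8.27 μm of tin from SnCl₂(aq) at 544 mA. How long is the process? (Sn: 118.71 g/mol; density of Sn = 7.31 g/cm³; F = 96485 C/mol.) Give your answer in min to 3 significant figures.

31.2 min

Plated area = 2 × 6.23 × 8.31 = 103.5 cm²
Volume = 103.5 × 8.27×10⁻⁴ cm = 0.08559 cm³
m(Sn) = 0.08559 × 7.31 = 0.6257 g
n(Sn) = 0.6257 / 118.71 = 0.005271 mol; n(e⁻) = 2 × 0.005271 = 0.01054 mol
Q = 0.01054 × 96485 = 1017 C
t = 1017 / 0.544 = 1869 s = 31.2 min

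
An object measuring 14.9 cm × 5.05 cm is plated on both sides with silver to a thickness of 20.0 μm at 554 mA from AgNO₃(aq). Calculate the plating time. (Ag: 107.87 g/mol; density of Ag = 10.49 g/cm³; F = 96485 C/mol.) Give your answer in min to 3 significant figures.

85.0 min

Plated area = 2 × 14.9 × 5.05 = 150.5 cm²
Volume = 150.5 × 20.0×10⁻⁴ cm = 0.3010 cm³
m(Ag) = 0.3010 × 10.49 = 3.157 g
n(Ag) = 3.157 / 107.87 = 0.02927 mol; n(e⁻) = 0.02927 mol
Q = 0.02927 × 96485 = 2824 C
t = 2824 / 0.554 = 5097 s = 85.0 min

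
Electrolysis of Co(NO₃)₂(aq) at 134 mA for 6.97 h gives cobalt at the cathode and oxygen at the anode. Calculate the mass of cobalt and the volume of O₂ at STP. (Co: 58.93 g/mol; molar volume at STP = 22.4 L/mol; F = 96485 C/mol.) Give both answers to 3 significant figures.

Q = 0.134 × 25092 = 3362 C; n(e⁻) = 3362 / 96485 = 0.03484 mol
Cathode: Co²⁺ + 2e⁻ → Co → n(Co) = 0.03484/2 = 0.01742 mol → 1.03 g
Anode: 2H₂O → O₂ + 4H⁺ + 4e⁻ → n(O₂) = 0.03484/4 = 0.008710 mol → 0.195 L

1.03 g Co; 0.195 L O₂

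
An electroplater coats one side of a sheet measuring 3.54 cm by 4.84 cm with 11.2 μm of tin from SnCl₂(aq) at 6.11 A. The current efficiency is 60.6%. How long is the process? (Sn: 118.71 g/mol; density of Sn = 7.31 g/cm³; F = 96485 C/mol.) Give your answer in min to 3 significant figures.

Plated area = 3.54 × 4.84 = 17.13 cm²
Volume = 17.13 × 11.2×10⁻⁴ cm = 0.01919 cm³
m(Sn) = 0.01919 × 7.31 = 0.1403 g
n(Sn) = 0.1403 / 118.71 = 0.001182 mol; n(e⁻) = 2 × 0.001182 = 0.002364 mol
Q = 0.002364 × 96485 / 0.606 = 376.4 C
t = 376.4 / 6.11 = 61.60 s = 1.03 min

1.03 min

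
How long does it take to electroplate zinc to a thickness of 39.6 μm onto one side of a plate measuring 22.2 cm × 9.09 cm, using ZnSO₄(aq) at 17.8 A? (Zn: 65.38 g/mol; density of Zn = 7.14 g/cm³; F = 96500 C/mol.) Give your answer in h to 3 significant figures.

Plated area = 22.2 × 9.09 = 201.8 cm²
Volume = 201.8 × 39.6×10⁻⁴ cm = 0.7991 cm³
m(Zn) = 0.7991 × 7.14 = 5.706 g
n(Zn) = 5.706 / 65.38 = 0.08727 mol; n(e⁻) = 2 × 0.08727 = 0.1745 mol
Q = 0.1745 × 96500 = 16840 C
t = 16840 / 17.8 = 946.1 s = 0.263 h

0.263 h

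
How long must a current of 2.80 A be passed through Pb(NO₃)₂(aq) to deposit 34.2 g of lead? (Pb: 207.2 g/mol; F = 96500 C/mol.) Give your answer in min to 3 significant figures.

n(Pb) = 34.2 / 207.2 = 0.1651 mol
Pb²⁺ + 2e⁻ → Pb, so n(e⁻) = 2 × 0.1651 = 0.3302 mol
Q = 0.3302 × 96500 = 31860 C
t = Q / I = 31860 / 2.80 = 11380 s = 190 min

190 min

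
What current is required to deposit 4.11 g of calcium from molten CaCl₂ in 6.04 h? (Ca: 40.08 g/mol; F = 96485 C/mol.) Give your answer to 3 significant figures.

0.910 A

n(Ca) = 4.11 / 40.08 = 0.1025 mol
Ca²⁺ + 2e⁻ → Ca, so n(e⁻) = 2 × 0.1025 = 0.2050 mol
Q = 0.2050 × 96485 = 19780 C
I = Q / t = 19780 / 21744 s = 0.910 A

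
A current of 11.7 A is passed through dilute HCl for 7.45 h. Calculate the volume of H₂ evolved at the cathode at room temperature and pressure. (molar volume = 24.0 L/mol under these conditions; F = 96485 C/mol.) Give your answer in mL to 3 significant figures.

39000 mL

Q = 11.7 A × 26820 s = 3.138×10^5 C
n(e⁻) = 3.138×10^5 / 96485 = 3.252 mol
2H⁺ + 2e⁻ → H₂, so n(H₂) = 3.252 / 2 = 1.626 mol
V = 1.626 × 24.0 = 39.02 L
= 39000 mL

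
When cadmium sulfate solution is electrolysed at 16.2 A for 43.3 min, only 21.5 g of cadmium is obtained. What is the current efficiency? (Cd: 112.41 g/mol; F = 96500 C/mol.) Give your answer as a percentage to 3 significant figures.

87.7%

Q = 16.2 × 2598 = 42090 C
n(e⁻) = 42090 / 96500 = 0.4362 mol
Cd²⁺ + 2e⁻ → Cd, so theoretical n(Cd) = 0.2181 mol → 24.52 g
Efficiency = 21.5 / 24.52 = 0.8768 = 87.7%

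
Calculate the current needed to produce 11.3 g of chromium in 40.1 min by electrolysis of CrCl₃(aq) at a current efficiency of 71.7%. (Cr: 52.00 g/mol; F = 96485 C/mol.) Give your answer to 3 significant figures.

36.5 A

n(Cr) = 11.3 / 52.00 = 0.2173 mol
Cr³⁺ + 3e⁻ → Cr, so n(e⁻) = 3 × 0.2173 = 0.6519 mol
Q = 0.6519 × 96485 / 0.717 = 87720 C
I = Q / t = 87720 / 2406 s = 36.5 A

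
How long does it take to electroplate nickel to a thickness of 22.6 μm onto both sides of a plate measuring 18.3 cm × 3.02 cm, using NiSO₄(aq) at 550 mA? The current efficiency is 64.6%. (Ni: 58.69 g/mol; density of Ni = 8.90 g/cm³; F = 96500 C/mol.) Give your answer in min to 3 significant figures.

343 min

Plated area = 2 × 18.3 × 3.02 = 110.5 cm²
Volume = 110.5 × 22.6×10⁻⁴ cm = 0.2497 cm³
m(Ni) = 0.2497 × 8.90 = 2.222 g
n(Ni) = 2.222 / 58.69 = 0.03786 mol; n(e⁻) = 2 × 0.03786 = 0.07572 mol
Q = 0.07572 × 96500 / 0.646 = 11310 C
t = 11310 / 0.550 = 20560 s = 343 min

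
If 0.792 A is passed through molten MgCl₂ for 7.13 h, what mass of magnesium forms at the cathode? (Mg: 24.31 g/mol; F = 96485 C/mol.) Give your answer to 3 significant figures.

Q = It = 0.792 × 25668 = 20330 C
n(e⁻) = 20330 / 96485 = 0.2107 mol
Mg²⁺ + 2e⁻ → Mg, so n(Mg) = 0.2107 / 2 = 0.1054 mol
m = 0.1054 × 24.31 = 2.56 g

2.56 g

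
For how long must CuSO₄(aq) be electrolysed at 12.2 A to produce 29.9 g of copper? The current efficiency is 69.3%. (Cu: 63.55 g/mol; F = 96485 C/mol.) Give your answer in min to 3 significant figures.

179 min

n(Cu) = 29.9 / 63.55 = 0.4705 mol
Cu²⁺ + 2e⁻ → Cu, so n(e⁻) = 2 × 0.4705 = 0.9410 mol
Q = 0.9410 × 96485 / 0.693 = 1.310×10^5 C
t = Q / I = 1.310×10^5 / 12.2 = 10740 s = 179 min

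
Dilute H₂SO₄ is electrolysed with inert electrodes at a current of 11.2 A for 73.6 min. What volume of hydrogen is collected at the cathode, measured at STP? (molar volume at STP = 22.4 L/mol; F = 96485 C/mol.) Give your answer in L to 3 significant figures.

5.74 L

Charge passed = 11.2 × 4416 = 49460 C
n(e⁻) = Q/F = 49460/96485 = 0.5126 mol
2H⁺ + 2e⁻ → H₂, so n(H₂) = 0.5126 / 2 = 0.2563 mol
V = 0.2563 × 22.4 = 5.741 L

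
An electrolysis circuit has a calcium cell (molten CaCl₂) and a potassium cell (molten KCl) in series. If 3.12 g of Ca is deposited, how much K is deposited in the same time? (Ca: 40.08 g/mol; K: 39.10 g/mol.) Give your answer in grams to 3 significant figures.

6.09 g

n(Ca) = 3.12 / 40.08 = 0.07784 mol
Ca²⁺ + 2e⁻ → Ca, so n(e⁻) = 2 × 0.07784 = 0.1557 mol
Since the cells are in series, n(e⁻) in the K cell is also 0.1557 mol.
K⁺ + e⁻ → K, so n(K) = 0.1557 mol
m(K) = 0.1557 × 39.10 = 6.09 g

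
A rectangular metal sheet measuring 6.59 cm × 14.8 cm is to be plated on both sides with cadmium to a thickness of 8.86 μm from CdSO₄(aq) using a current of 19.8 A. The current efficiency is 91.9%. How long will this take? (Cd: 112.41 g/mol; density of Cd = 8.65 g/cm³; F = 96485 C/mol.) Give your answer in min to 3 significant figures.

Plated area = 2 × 6.59 × 14.8 = 195.1 cm²
Volume = 195.1 × 8.86×10⁻⁴ cm = 0.1729 cm³
m(Cd) = 0.1729 × 8.65 = 1.496 g
n(Cd) = 1.496 / 112.41 = 0.01331 mol; n(e⁻) = 2 × 0.01331 = 0.02662 mol
Q = 0.02662 × 96485 / 0.919 = 2795 C
t = 2795 / 19.8 = 141.2 s = 2.35 min

2.35 min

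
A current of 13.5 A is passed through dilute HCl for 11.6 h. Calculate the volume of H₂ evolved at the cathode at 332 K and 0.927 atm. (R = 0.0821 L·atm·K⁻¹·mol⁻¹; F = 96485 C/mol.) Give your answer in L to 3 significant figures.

Charge passed = 13.5 × 41760 = 5.638×10^5 C
Moles of electrons = 5.638×10^5 / 96485 = 5.843 mol
2H⁺ + 2e⁻ → H₂, so n(H₂) = 5.843 / 2 = 2.922 mol
V = nRT/P = 2.922 × 0.0821 × 332 / 0.927 = 85.92 L

85.9 L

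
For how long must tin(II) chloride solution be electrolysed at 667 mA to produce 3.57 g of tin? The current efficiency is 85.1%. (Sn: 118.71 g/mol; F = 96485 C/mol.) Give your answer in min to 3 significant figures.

170 min

n(Sn) = 3.57 / 118.71 = 0.03007 mol
Sn²⁺ + 2e⁻ → Sn, so n(e⁻) = 2 × 0.03007 = 0.06014 mol
Q = 0.06014 × 96485 / 0.851 = 6819 C
t = Q / I = 6819 / 0.667 = 10220 s = 170 min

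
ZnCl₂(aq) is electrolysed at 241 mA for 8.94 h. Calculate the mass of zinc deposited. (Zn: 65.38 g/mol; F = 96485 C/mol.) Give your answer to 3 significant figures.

Q = It = 0.241 × 32184 = 7756 C
n(e⁻) = Q/F = 7756/96485 = 0.08039 mol
Zn²⁺ + 2e⁻ → Zn, so n(Zn) = 0.08039 / 2 = 0.04020 mol
m = 0.04020 × 65.38 = 2.63 g

2.63 g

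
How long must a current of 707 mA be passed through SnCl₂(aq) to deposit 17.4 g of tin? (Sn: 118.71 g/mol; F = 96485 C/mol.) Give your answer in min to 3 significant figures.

667 min

n(Sn) = 17.4 / 118.71 = 0.1466 mol
Sn²⁺ + 2e⁻ → Sn, so n(e⁻) = 2 × 0.1466 = 0.2932 mol
Q = 0.2932 × 96485 = 28290 C
t = Q / I = 28290 / 0.707 = 40010 s = 667 min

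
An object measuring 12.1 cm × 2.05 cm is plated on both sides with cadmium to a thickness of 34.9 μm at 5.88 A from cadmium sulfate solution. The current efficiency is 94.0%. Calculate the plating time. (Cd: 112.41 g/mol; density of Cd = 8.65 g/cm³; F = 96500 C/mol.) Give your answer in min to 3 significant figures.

Plated area = 2 × 12.1 × 2.05 = 49.61 cm²
Volume = 49.61 × 34.9×10⁻⁴ cm = 0.1731 cm³
m(Cd) = 0.1731 × 8.65 = 1.497 g
n(Cd) = 1.497 / 112.41 = 0.01332 mol; n(e⁻) = 2 × 0.01332 = 0.02664 mol
Q = 0.02664 × 96500 / 0.940 = 2735 C
t = 2735 / 5.88 = 465.1 s = 7.75 min

7.75 min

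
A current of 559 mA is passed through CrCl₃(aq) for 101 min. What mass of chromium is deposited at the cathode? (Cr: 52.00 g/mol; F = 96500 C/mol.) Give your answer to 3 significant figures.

Q = It = 0.559 × 6060 = 3388 C
n(e⁻) = 3388 / 96500 = 0.03511 mol
Cr³⁺ + 3e⁻ → Cr, so n(Cr) = 0.03511 / 3 = 0.01170 mol
m = 0.01170 × 52.00 = 0.608 g

0.608 g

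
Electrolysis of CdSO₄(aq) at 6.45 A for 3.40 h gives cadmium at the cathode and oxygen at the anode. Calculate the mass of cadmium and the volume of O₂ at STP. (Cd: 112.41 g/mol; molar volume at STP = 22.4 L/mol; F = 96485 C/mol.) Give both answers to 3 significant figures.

46.0 g Cd; 4.58 L O₂

Q = 6.45 × 12240 = 78950 C; n(e⁻) = 78950 / 96485 = 0.8183 mol
Cathode: Cd²⁺ + 2e⁻ → Cd → n(Cd) = 0.8183/2 = 0.4092 mol → 46.0 g
Anode: 2H₂O → O₂ + 4H⁺ + 4e⁻ → n(O₂) = 0.8183/4 = 0.2046 mol → 4.58 L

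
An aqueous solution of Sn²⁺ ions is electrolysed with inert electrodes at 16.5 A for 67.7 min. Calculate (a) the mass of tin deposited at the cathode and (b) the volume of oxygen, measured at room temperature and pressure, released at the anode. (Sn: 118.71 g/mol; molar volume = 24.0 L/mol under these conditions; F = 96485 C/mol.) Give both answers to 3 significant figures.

Q = 16.5 × 4062 = 67020 C; n(e⁻) = 67020 / 96485 = 0.6946 mol
Cathode: Sn²⁺ + 2e⁻ → Sn → n(Sn) = 0.6946/2 = 0.3473 mol → 41.2 g
Anode: 2H₂O → O₂ + 4H⁺ + 4e⁻ → n(O₂) = 0.6946/4 = 0.1737 mol → 4.17 L

41.2 g Sn; 4.17 L O₂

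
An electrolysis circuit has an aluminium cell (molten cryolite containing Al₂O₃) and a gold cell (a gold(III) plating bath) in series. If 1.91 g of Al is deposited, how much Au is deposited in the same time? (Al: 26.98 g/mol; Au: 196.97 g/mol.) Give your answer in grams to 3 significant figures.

13.9 g

n(Al) = 1.91 / 26.98 = 0.07079 mol
Al³⁺ + 3e⁻ → Al, so n(e⁻) = 3 × 0.07079 = 0.2124 mol
Since the cells are in series, n(e⁻) in the Au cell is also 0.2124 mol.
Au³⁺ + 3e⁻ → Au, so n(Au) = 0.2124 / 3 = 0.07080 mol
m(Au) = 0.07080 × 196.97 = 13.9 g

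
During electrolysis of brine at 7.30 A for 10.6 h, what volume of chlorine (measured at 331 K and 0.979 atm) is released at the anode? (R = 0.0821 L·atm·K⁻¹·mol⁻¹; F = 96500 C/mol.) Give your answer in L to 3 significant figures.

Q = 7.30 A × 38160 s = 2.786×10^5 C
n(e⁻) = 2.786×10^5 / 96500 = 2.887 mol
2Cl⁻ → Cl₂ + 2e⁻, so n(Cl₂) = 2.887 / 2 = 1.444 mol
V = nRT/P = 1.444 × 0.0821 × 331 / 0.979 = 40.08 L

40.1 L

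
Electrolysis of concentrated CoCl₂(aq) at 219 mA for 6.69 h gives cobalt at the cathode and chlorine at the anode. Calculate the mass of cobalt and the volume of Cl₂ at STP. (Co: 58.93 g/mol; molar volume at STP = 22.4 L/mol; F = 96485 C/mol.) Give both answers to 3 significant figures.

Q = 0.219 × 24084 = 5274 C; n(e⁻) = 5274 / 96485 = 0.05466 mol
Cathode: Co²⁺ + 2e⁻ → Co → n(Co) = 0.05466/2 = 0.02733 mol → 1.61 g
Anode: 2Cl⁻ → Cl₂ + 2e⁻ → n(Cl₂) = 0.05466/2 = 0.02733 mol → 0.612 L

1.61 g Co; 0.612 L Cl₂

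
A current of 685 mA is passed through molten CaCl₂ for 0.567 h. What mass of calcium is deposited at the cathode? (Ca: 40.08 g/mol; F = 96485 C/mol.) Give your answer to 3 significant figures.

0.290 g

Q = 0.685 A × 2041.2 s = 1398 C
Moles of electrons = 1398 / 96485 = 0.01449 mol
Ca²⁺ + 2e⁻ → Ca, so n(Ca) = 0.01449 / 2 = 0.007245 mol
m = 0.007245 × 40.08 = 0.290 g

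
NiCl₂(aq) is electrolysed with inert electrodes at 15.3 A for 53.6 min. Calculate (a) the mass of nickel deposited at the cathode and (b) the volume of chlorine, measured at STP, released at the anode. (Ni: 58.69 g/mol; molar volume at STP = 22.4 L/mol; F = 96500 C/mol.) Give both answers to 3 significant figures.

Q = 15.3 × 3216 = 49200 C; n(e⁻) = 49200 / 96500 = 0.5098 mol
Cathode: Ni²⁺ + 2e⁻ → Ni → n(Ni) = 0.5098/2 = 0.2549 mol → 15.0 g
Anode: 2Cl⁻ → Cl₂ + 2e⁻ → n(Cl₂) = 0.5098/2 = 0.2549 mol → 5.71 L

15.0 g Ni; 5.71 L Cl₂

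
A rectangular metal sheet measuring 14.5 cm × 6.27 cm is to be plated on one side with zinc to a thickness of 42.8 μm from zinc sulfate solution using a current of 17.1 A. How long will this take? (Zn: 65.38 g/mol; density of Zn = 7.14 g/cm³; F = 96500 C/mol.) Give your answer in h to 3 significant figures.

0.133 h

Plated area = 14.5 × 6.27 = 90.92 cm²
Volume = 90.92 × 42.8×10⁻⁴ cm = 0.3891 cm³
m(Zn) = 0.3891 × 7.14 = 2.778 g
n(Zn) = 2.778 / 65.38 = 0.04249 mol; n(e⁻) = 2 × 0.04249 = 0.08498 mol
Q = 0.08498 × 96500 = 8201 C
t = 8201 / 17.1 = 479.6 s = 0.133 h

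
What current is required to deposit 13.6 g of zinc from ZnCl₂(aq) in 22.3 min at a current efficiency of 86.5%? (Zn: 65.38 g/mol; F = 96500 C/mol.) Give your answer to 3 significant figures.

34.7 A

n(Zn) = 13.6 / 65.38 = 0.2080 mol
Zn²⁺ + 2e⁻ → Zn, so n(e⁻) = 2 × 0.2080 = 0.4160 mol
Q = 0.4160 × 96500 / 0.865 = 46410 C
I = Q / t = 46410 / 1338 s = 34.7 A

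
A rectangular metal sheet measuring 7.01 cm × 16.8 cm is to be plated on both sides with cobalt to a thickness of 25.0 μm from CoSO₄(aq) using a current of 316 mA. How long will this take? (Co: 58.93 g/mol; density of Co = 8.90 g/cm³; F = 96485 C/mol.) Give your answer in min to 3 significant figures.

905 min

Plated area = 2 × 7.01 × 16.8 = 235.5 cm²
Volume = 235.5 × 25.0×10⁻⁴ cm = 0.5888 cm³
m(Co) = 0.5888 × 8.90 = 5.240 g
n(Co) = 5.240 / 58.93 = 0.08892 mol; n(e⁻) = 2 × 0.08892 = 0.1778 mol
Q = 0.1778 × 96485 = 17160 C
t = 17160 / 0.316 = 54300 s = 905 min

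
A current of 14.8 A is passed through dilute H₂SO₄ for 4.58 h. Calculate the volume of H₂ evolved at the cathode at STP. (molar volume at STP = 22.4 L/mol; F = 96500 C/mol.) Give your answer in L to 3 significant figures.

28.3 L

Charge passed = 14.8 × 16488 = 2.440×10^5 C
n(e⁻) = Q/F = 2.440×10^5/96500 = 2.528 mol
2H⁺ + 2e⁻ → H₂, so n(H₂) = 2.528 / 2 = 1.264 mol
V = 1.264 × 22.4 = 28.31 L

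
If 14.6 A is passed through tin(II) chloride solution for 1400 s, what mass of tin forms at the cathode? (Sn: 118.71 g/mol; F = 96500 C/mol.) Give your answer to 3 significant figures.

12.6 g

Charge passed = 14.6 × 1400 = 20440 C
n(e⁻) = Q/F = 20440/96500 = 0.2118 mol
Sn²⁺ + 2e⁻ → Sn, so n(Sn) = 0.2118 / 2 = 0.1059 mol
m = 0.1059 × 118.71 = 12.6 g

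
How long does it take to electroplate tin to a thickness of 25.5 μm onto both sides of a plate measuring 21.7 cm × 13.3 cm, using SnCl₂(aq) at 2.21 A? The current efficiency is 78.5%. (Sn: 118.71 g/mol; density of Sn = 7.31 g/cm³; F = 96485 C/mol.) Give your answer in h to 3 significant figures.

2.80 h

Plated area = 2 × 21.7 × 13.3 = 577.2 cm²
Volume = 577.2 × 25.5×10⁻⁴ cm = 1.472 cm³
m(Sn) = 1.472 × 7.31 = 10.76 g
n(Sn) = 10.76 / 118.71 = 0.09064 mol; n(e⁻) = 2 × 0.09064 = 0.1813 mol
Q = 0.1813 × 96485 / 0.785 = 22280 C
t = 22280 / 2.21 = 10080 s = 2.80 h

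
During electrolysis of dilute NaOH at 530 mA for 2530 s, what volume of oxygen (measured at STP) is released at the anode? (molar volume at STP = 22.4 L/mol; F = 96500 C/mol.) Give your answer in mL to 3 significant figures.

77.8 mL

Charge passed = 0.530 × 2530 = 1341 C
n(e⁻) = Q/F = 1341/96500 = 0.01390 mol
2H₂O → O₂ + 4H⁺ + 4e⁻, so n(O₂) = 0.01390 / 4 = 0.003475 mol
V = 0.003475 × 22.4 = 0.07784 L
= 77.8 mL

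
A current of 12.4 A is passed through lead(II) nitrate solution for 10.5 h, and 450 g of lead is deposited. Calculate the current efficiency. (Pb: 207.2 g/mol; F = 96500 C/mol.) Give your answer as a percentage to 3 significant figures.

89.4%

Q = 12.4 × 37800 = 4.687×10^5 C
n(e⁻) = 4.687×10^5 / 96500 = 4.857 mol
Pb²⁺ + 2e⁻ → Pb, so theoretical n(Pb) = 2.429 mol → 503.3 g
Efficiency = 450 / 503.3 = 0.8941 = 89.4%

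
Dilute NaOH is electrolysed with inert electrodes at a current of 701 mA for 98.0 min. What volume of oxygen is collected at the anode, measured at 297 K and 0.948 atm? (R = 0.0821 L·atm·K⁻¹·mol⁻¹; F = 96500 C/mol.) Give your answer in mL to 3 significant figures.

275 mL

Charge passed = 0.701 × 5880 = 4122 C
n(e⁻) = 4122 / 96500 = 0.04272 mol
2H₂O → O₂ + 4H⁺ + 4e⁻, so n(O₂) = 0.04272 / 4 = 0.01068 mol
V = nRT/P = 0.01068 × 0.0821 × 297 / 0.948 = 0.2747 L
= 275 mL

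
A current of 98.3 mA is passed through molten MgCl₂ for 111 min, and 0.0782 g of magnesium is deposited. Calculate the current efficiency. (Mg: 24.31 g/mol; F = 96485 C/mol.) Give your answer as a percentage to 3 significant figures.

Q = 0.0983 × 6660 = 654.7 C
n(e⁻) = 654.7 / 96485 = 0.006786 mol
Mg²⁺ + 2e⁻ → Mg, so theoretical n(Mg) = 0.003393 mol → 0.08248 g
Efficiency = 0.0782 / 0.08248 = 0.9481 = 94.8%

94.8%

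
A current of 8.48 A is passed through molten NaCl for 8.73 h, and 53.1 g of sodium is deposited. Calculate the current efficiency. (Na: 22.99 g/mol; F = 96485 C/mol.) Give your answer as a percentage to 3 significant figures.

Q = 8.48 × 31428 = 2.665×10^5 C
n(e⁻) = 2.665×10^5 / 96485 = 2.762 mol
Na⁺ + e⁻ → Na, so theoretical n(Na) = 2.762 mol → 63.50 g
Efficiency = 53.1 / 63.50 = 0.8362 = 83.6%

83.6%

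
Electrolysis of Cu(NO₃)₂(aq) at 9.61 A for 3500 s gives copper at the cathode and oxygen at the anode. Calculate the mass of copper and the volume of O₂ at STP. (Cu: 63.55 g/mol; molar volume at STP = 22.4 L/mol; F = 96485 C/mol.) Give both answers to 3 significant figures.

Q = 9.61 × 3500 = 33640 C; n(e⁻) = 33640 / 96485 = 0.3487 mol
Cathode: Cu²⁺ + 2e⁻ → Cu → n(Cu) = 0.3487/2 = 0.1744 mol → 11.1 g
Anode: 2H₂O → O₂ + 4H⁺ + 4e⁻ → n(O₂) = 0.3487/4 = 0.08718 mol → 1.95 L

11.1 g Cu; 1.95 L O₂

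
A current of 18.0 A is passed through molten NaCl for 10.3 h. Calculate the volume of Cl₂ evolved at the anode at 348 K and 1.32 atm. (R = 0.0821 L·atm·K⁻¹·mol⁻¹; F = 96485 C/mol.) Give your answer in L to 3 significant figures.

74.9 L

Q = It = 18.0 × 37080 = 6.674×10^5 C
n(e⁻) = 6.674×10^5 / 96485 = 6.917 mol
2Cl⁻ → Cl₂ + 2e⁻, so n(Cl₂) = 6.917 / 2 = 3.459 mol
V = nRT/P = 3.459 × 0.0821 × 348 / 1.32 = 74.87 L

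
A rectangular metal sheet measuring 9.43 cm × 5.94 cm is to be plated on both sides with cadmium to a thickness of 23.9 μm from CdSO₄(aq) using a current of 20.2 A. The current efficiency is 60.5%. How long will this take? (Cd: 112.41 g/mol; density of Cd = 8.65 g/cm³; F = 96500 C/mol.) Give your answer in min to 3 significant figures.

5.42 min

Plated area = 2 × 9.43 × 5.94 = 112.0 cm²
Volume = 112.0 × 23.9×10⁻⁴ cm = 0.2677 cm³
m(Cd) = 0.2677 × 8.65 = 2.316 g
n(Cd) = 2.316 / 112.41 = 0.02060 mol; n(e⁻) = 2 × 0.02060 = 0.04120 mol
Q = 0.04120 × 96500 / 0.605 = 6572 C
t = 6572 / 20.2 = 325.3 s = 5.42 min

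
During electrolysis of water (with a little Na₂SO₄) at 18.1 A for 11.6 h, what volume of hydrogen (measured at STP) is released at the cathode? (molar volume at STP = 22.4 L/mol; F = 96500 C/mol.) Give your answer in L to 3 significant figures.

Q = 18.1 A × 41760 s = 7.559×10^5 C
Moles of electrons = 7.559×10^5 / 96500 = 7.833 mol
2H⁺ + 2e⁻ → H₂, so n(H₂) = 7.833 / 2 = 3.917 mol
V = 3.917 × 22.4 = 87.74 L

87.7 L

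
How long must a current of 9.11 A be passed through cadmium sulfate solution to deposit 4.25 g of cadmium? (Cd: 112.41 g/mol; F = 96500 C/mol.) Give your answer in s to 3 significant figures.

n(Cd) = 4.25 / 112.41 = 0.03781 mol
Cd²⁺ + 2e⁻ → Cd, so n(e⁻) = 2 × 0.03781 = 0.07562 mol
Q = 0.07562 × 96500 = 7297 C
t = Q / I = 7297 / 9.11 = 801.0 s

801 s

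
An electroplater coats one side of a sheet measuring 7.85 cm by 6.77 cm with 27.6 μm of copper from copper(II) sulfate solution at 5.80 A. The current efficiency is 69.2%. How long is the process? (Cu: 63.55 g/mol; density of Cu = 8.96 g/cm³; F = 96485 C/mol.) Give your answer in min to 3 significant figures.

16.6 min

Plated area = 7.85 × 6.77 = 53.14 cm²
Volume = 53.14 × 27.6×10⁻⁴ cm = 0.1467 cm³
m(Cu) = 0.1467 × 8.96 = 1.314 g
n(Cu) = 1.314 / 63.55 = 0.02068 mol; n(e⁻) = 2 × 0.02068 = 0.04136 mol
Q = 0.04136 × 96485 / 0.692 = 5767 C
t = 5767 / 5.80 = 994.3 s = 16.6 min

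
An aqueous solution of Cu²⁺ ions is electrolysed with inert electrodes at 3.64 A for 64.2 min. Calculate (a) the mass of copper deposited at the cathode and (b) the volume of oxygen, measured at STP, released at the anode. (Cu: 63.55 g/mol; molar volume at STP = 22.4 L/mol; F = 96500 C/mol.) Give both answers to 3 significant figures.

Q = 3.64 × 3852 = 14020 C; n(e⁻) = 14020 / 96500 = 0.1453 mol
Cathode: Cu²⁺ + 2e⁻ → Cu → n(Cu) = 0.1453/2 = 0.07265 mol → 4.62 g
Anode: 2H₂O → O₂ + 4H⁺ + 4e⁻ → n(O₂) = 0.1453/4 = 0.03633 mol → 0.814 L

4.62 g Cu; 0.814 L O₂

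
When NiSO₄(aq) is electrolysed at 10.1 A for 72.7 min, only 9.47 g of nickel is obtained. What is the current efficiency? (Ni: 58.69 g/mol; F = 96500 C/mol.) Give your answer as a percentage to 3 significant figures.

Q = 10.1 × 4362 = 44060 C
n(e⁻) = 44060 / 96500 = 0.4566 mol
Ni²⁺ + 2e⁻ → Ni, so theoretical n(Ni) = 0.2283 mol → 13.40 g
Efficiency = 9.47 / 13.40 = 0.7067 = 70.7%

70.7%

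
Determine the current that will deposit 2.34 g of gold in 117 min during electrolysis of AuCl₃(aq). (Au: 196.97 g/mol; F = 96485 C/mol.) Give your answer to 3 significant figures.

n(Au) = 2.34 / 196.97 = 0.01188 mol
Au³⁺ + 3e⁻ → Au, so n(e⁻) = 3 × 0.01188 = 0.03564 mol
Q = 0.03564 × 96485 = 3439 C
I = Q / t = 3439 / 7020 s = 0.490 A

0.490 A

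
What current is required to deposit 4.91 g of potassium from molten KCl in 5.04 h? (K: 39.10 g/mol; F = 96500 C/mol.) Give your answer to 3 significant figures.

n(K) = 4.91 / 39.10 = 0.1256 mol
K⁺ + e⁻ → K, so n(e⁻) = 0.1256 mol
Q = 0.1256 × 96500 = 12120 C
I = Q / t = 12120 / 18144 s = 0.668 A

0.668 A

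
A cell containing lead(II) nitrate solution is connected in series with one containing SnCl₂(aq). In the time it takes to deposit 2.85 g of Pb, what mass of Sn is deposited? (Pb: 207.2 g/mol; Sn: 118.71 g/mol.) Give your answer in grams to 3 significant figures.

1.63 g

n(Pb) = 2.85 / 207.2 = 0.01375 mol
Pb²⁺ + 2e⁻ → Pb, so n(e⁻) = 2 × 0.01375 = 0.02750 mol
In series, the same 0.02750 mol of electrons flows through the second cell.
Sn²⁺ + 2e⁻ → Sn, so n(Sn) = 0.02750 / 2 = 0.01375 mol
m(Sn) = 0.01375 × 118.71 = 1.63 g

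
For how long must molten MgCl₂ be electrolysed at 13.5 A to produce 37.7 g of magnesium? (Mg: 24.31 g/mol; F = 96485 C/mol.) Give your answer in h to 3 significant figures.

6.16 h

n(Mg) = 37.7 / 24.31 = 1.551 mol
Mg²⁺ + 2e⁻ → Mg, so n(e⁻) = 2 × 1.551 = 3.102 mol
Q = 3.102 × 96485 = 2.993×10^5 C
t = Q / I = 2.993×10^5 / 13.5 = 22170 s = 6.16 h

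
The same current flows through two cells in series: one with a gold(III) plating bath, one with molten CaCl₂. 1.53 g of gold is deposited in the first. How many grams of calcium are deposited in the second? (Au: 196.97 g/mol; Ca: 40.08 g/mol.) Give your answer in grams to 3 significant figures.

n(Au) = 1.53 / 196.97 = 0.007768 mol
Au³⁺ + 3e⁻ → Au, so n(e⁻) = 3 × 0.007768 = 0.02330 mol
Since the cells are in series, n(e⁻) in the Ca cell is also 0.02330 mol.
Ca²⁺ + 2e⁻ → Ca, so n(Ca) = 0.02330 / 2 = 0.01165 mol
m(Ca) = 0.01165 × 40.08 = 0.467 g

0.467 g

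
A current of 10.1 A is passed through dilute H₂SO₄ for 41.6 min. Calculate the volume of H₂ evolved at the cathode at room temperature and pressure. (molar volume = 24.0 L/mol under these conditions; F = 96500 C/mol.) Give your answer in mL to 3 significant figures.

3130 mL

Q = It = 10.1 × 2496 = 25210 C
n(e⁻) = Q/F = 25210/96500 = 0.2612 mol
2H⁺ + 2e⁻ → H₂, so n(H₂) = 0.2612 / 2 = 0.1306 mol
V = 0.1306 × 24.0 = 3.134 L
= 3130 mL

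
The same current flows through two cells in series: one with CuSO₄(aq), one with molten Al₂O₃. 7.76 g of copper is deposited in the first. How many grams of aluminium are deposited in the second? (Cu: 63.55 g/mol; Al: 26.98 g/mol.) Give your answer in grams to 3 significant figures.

n(Cu) = 7.76 / 63.55 = 0.1221 mol
Cu²⁺ + 2e⁻ → Cu, so n(e⁻) = 2 × 0.1221 = 0.2442 mol
Same current for the same time ⇒ same n(e⁻) = 0.2442 mol in both cells.
Al³⁺ + 3e⁻ → Al, so n(Al) = 0.2442 / 3 = 0.08140 mol
m(Al) = 0.08140 × 26.98 = 2.20 g

2.20 g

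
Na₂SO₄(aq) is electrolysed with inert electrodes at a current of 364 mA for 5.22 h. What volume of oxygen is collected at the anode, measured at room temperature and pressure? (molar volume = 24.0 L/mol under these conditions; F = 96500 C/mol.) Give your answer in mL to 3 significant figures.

Q = It = 0.364 × 18792 = 6840 C
n(e⁻) = 6840 / 96500 = 0.07088 mol
2H₂O → O₂ + 4H⁺ + 4e⁻, so n(O₂) = 0.07088 / 4 = 0.01772 mol
V = 0.01772 × 24.0 = 0.4253 L
= 425 mL

425 mL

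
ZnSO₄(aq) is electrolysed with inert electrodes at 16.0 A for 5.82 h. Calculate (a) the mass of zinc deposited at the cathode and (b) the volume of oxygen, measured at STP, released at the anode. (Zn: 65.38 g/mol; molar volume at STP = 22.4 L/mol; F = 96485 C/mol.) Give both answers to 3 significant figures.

Q = 16.0 × 20952 = 3.352×10^5 C; n(e⁻) = 3.352×10^5 / 96485 = 3.474 mol
Cathode: Zn²⁺ + 2e⁻ → Zn → n(Zn) = 3.474/2 = 1.737 mol → 114 g
Anode: 2H₂O → O₂ + 4H⁺ + 4e⁻ → n(O₂) = 3.474/4 = 0.8685 mol → 19.5 L

114 g Zn; 19.5 L O₂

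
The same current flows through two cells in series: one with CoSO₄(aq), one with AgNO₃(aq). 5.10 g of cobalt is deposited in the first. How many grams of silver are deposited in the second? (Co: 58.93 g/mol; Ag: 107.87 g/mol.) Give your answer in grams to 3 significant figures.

18.7 g

n(Co) = 5.10 / 58.93 = 0.08654 mol
Co²⁺ + 2e⁻ → Co, so n(e⁻) = 2 × 0.08654 = 0.1731 mol
In series, the same 0.1731 mol of electrons flows through the second cell.
Ag⁺ + e⁻ → Ag, so n(Ag) = 0.1731 mol
m(Ag) = 0.1731 × 107.87 = 18.7 g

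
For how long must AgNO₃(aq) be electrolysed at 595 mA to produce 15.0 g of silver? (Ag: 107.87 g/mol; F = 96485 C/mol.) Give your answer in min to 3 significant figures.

n(Ag) = 15.0 / 107.87 = 0.1391 mol
Ag⁺ + e⁻ → Ag, so n(e⁻) = 0.1391 mol
Q = 0.1391 × 96485 = 13420 C
t = Q / I = 13420 / 0.595 = 22550 s = 376 min

376 min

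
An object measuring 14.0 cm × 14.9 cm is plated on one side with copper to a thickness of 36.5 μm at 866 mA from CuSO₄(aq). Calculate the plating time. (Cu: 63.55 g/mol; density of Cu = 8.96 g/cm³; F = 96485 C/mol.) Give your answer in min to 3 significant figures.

399 min

Plated area = 14.0 × 14.9 = 208.6 cm²
Volume = 208.6 × 36.5×10⁻⁴ cm = 0.7614 cm³
m(Cu) = 0.7614 × 8.96 = 6.822 g
n(Cu) = 6.822 / 63.55 = 0.1073 mol; n(e⁻) = 2 × 0.1073 = 0.2146 mol
Q = 0.2146 × 96485 = 20710 C
t = 20710 / 0.866 = 23910 s = 399 min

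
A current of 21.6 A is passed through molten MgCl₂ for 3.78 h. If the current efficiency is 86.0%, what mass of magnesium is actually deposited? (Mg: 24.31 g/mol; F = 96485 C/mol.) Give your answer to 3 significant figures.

31.8 g

Q = 21.6 × 13608 = 2.939×10^5 C
n(e⁻) = 2.939×10^5 / 96485 = 3.046 mol
Mg²⁺ + 2e⁻ → Mg, so theoretical m(Mg) = 1.523 × 24.31 = 37.02 g
Actual mass = 86.0% × 37.02 = 31.8 g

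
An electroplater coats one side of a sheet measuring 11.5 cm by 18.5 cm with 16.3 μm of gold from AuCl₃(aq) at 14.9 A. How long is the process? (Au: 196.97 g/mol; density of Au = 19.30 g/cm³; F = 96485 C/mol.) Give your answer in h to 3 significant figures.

Plated area = 11.5 × 18.5 = 212.8 cm²
Volume = 212.8 × 16.3×10⁻⁴ cm = 0.3469 cm³
m(Au) = 0.3469 × 19.30 = 6.695 g
n(Au) = 6.695 / 196.97 = 0.03399 mol; n(e⁻) = 3 × 0.03399 = 0.1020 mol
Q = 0.1020 × 96485 = 9841 C
t = 9841 / 14.9 = 660.5 s = 0.183 h

0.183 h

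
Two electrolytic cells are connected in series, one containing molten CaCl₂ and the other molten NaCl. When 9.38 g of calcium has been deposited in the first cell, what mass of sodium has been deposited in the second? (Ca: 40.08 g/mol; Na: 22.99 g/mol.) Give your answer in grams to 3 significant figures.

n(Ca) = 9.38 / 40.08 = 0.2340 mol
Ca²⁺ + 2e⁻ → Ca, so n(e⁻) = 2 × 0.2340 = 0.4680 mol
Same current for the same time ⇒ same n(e⁻) = 0.4680 mol in both cells.
Na⁺ + e⁻ → Na, so n(Na) = 0.4680 mol
m(Na) = 0.4680 × 22.99 = 10.8 g

10.8 g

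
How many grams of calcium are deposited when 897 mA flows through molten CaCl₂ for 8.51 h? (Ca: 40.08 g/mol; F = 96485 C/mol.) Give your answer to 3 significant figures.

Q = 0.897 A × 30636 s = 27480 C
n(e⁻) = Q/F = 27480/96485 = 0.2848 mol
Ca²⁺ + 2e⁻ → Ca, so n(Ca) = 0.2848 / 2 = 0.1424 mol
m = 0.1424 × 40.08 = 5.71 g

5.71 g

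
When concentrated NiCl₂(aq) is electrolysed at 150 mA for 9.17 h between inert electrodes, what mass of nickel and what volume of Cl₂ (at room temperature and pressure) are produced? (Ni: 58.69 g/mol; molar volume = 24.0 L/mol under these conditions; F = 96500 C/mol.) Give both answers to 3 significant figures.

Q = 0.150 × 33012 = 4952 C; n(e⁻) = 4952 / 96500 = 0.05132 mol
Cathode: Ni²⁺ + 2e⁻ → Ni → n(Ni) = 0.05132/2 = 0.02566 mol → 1.51 g
Anode: 2Cl⁻ → Cl₂ + 2e⁻ → n(Cl₂) = 0.05132/2 = 0.02566 mol → 0.616 L

1.51 g Ni; 0.616 L Cl₂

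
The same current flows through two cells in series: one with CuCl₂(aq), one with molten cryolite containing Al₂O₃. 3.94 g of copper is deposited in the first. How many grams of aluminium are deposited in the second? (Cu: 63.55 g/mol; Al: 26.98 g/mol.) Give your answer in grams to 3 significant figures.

n(Cu) = 3.94 / 63.55 = 0.06200 mol
Cu²⁺ + 2e⁻ → Cu, so n(e⁻) = 2 × 0.06200 = 0.1240 mol
In series, the same 0.1240 mol of electrons flows through the second cell.
Al³⁺ + 3e⁻ → Al, so n(Al) = 0.1240 / 3 = 0.04133 mol
m(Al) = 0.04133 × 26.98 = 1.12 g

1.12 g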